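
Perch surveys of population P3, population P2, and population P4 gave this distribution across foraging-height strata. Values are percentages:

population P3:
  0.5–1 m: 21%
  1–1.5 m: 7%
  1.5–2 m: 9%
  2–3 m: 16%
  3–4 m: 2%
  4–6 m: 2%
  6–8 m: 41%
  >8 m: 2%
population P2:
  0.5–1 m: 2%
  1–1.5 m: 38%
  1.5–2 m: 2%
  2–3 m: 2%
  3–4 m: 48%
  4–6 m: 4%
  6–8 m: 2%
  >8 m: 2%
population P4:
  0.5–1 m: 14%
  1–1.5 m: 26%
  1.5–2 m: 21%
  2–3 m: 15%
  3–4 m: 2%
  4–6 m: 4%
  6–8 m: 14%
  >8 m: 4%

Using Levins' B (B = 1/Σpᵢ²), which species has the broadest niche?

Convert percentages to proportions (divide by 100).
Σp_P3ᵢ² = 0.21² + 0.07² + 0.09² + 0.16² + 0.02² + 0.02² + 0.41² + 0.02² = 0.0441 + 0.0049 + 0.0081 + 0.0256 + 0.0004 + 0.0004 + 0.1681 + 0.0004 = 0.2520
B_P3 = 1 / 0.2520 = 3.9683
Σp_P2ᵢ² = 0.02² + 0.38² + 0.02² + 0.02² + 0.48² + 0.04² + 0.02² + 0.02² = 0.0004 + 0.1444 + 0.0004 + 0.0004 + 0.2304 + 0.0016 + 0.0004 + 0.0004 = 0.3784
B_P2 = 1 / 0.3784 = 2.6427
Σp_P4ᵢ² = 0.14² + 0.26² + 0.21² + 0.15² + 0.02² + 0.04² + 0.14² + 0.04² = 0.0196 + 0.0676 + 0.0441 + 0.0225 + 0.0004 + 0.0016 + 0.0196 + 0.0016 = 0.1770
B_P4 = 1 / 0.1770 = 5.6497
Highest B → broadest niche (most generalist): population P4 (B = 5.65).

population P4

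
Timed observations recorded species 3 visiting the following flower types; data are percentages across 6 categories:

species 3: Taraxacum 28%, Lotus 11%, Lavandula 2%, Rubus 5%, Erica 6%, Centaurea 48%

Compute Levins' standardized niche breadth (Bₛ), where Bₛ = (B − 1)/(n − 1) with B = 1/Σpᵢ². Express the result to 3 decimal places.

0.411

Convert percentages to proportions (divide by 100).
Σpᵢ² = 0.28² + 0.11² + 0.02² + 0.05² + 0.06² + 0.48² = 0.0784 + 0.0121 + 0.0004 + 0.0025 + 0.0036 + 0.2304 = 0.3274
B = 1 / 0.3274 = 3.05437
Bₛ = (B − 1)/(n − 1) = (3.05437 − 1)/(6 − 1) = 2.05437/5 = 0.41087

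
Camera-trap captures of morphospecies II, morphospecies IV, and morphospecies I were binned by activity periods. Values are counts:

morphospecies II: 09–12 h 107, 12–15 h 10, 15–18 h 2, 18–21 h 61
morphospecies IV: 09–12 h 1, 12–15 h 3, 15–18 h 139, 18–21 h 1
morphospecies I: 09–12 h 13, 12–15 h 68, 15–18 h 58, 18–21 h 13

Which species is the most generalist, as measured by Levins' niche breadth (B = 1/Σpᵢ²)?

morphospecies I

Proportions for morphospecies II (n=180): 107/180=0.5944, 10/180=0.0556, 2/180=0.0111, 61/180=0.3389
Proportions for morphospecies IV (n=144): 1/144=0.0069, 3/144=0.0208, 139/144=0.9653, 1/144=0.0069
Proportions for morphospecies I (n=152): 13/152=0.0855, 68/152=0.4474, 58/152=0.3816, 13/152=0.0855
Σp_IIᵢ² = 0.5944² + 0.0556² + 0.0111² + 0.3389² = 0.353311 + 0.003091 + 0.000123 + 0.114853 = 0.471378
B_II = 1 / 0.471378 = 2.1214
Σp_IVᵢ² = 0.0069² + 0.0208² + 0.9653² + 0.0069² = 0.000048 + 0.000433 + 0.931804 + 0.000048 = 0.932333
B_IV = 1 / 0.932333 = 1.0726
Σp_Iᵢ² = 0.0855² + 0.4474² + 0.3816² + 0.0855² = 0.007310 + 0.200167 + 0.145619 + 0.007310 = 0.360406
B_I = 1 / 0.360406 = 2.7746
Highest B → broadest niche (most generalist): morphospecies I (B = 2.77).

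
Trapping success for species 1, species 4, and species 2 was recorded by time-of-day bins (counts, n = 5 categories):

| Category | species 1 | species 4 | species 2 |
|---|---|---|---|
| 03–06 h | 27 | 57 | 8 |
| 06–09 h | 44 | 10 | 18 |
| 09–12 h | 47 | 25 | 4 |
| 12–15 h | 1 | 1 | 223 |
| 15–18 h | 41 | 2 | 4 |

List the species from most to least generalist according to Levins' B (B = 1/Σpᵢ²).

species 1 > species 4 > species 2

Proportions for species 1 (n=160): 27/160=0.1688, 44/160=0.2750, 47/160=0.2938, 1/160=0.0063, 41/160=0.2563
Proportions for species 4 (n=95): 57/95=0.6000, 10/95=0.1053, 25/95=0.2632, 1/95=0.0105, 2/95=0.0211
Proportions for species 2 (n=257): 8/257=0.0311, 18/257=0.0700, 4/257=0.0156, 223/257=0.8677, 4/257=0.0156
Σp_1ᵢ² = 0.1688² + 0.2750² + 0.2938² + 0.0063² + 0.2563² = 0.028493 + 0.075625 + 0.086318 + 0.000040 + 0.065690 = 0.256166
B_1 = 1 / 0.256166 = 3.9037
Σp_4ᵢ² = 0.6000² + 0.1053² + 0.2632² + 0.0105² + 0.0211² = 0.360000 + 0.011088 + 0.069274 + 0.000110 + 0.000445 = 0.440917
B_4 = 1 / 0.440917 = 2.2680
Σp_2ᵢ² = 0.0311² + 0.0700² + 0.0156² + 0.8677² + 0.0156² = 0.000967 + 0.004900 + 0.000243 + 0.752903 + 0.000243 = 0.759256
B_2 = 1 / 0.759256 = 1.3171
Ranking by B (broadest → narrowest): species 1 (3.90) > species 4 (2.27) > species 2 (1.32)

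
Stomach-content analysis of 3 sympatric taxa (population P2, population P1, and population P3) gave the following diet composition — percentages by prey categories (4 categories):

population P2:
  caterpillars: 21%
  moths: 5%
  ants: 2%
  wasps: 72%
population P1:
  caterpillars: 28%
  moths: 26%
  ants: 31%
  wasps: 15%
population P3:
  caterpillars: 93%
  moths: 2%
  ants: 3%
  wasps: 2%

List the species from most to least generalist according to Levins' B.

Convert percentages to proportions (divide by 100).
Σp_P2ᵢ² = 0.21² + 0.05² + 0.02² + 0.72² = 0.0441 + 0.0025 + 0.0004 + 0.5184 = 0.5654
B_P2 = 1 / 0.5654 = 1.7687
Σp_P1ᵢ² = 0.28² + 0.26² + 0.31² + 0.15² = 0.0784 + 0.0676 + 0.0961 + 0.0225 = 0.2646
B_P1 = 1 / 0.2646 = 3.7793
Σp_P3ᵢ² = 0.93² + 0.02² + 0.03² + 0.02² = 0.8649 + 0.0004 + 0.0009 + 0.0004 = 0.8666
B_P3 = 1 / 0.8666 = 1.1539
Ranking by B (broadest → narrowest): population P1 (3.78) > population P2 (1.77) > population P3 (1.15)

population P1 > population P2 > population P3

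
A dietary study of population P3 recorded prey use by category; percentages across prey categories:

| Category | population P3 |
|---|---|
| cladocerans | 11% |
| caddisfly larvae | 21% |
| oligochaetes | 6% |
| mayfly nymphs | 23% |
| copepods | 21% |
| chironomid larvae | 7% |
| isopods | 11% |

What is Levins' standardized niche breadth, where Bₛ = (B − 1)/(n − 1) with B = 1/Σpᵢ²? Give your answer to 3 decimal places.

0.792

Convert percentages to proportions (divide by 100).
Σpᵢ² = 0.11² + 0.21² + 0.06² + 0.23² + 0.21² + 0.07² + 0.11² = 0.0121 + 0.0441 + 0.0036 + 0.0529 + 0.0441 + 0.0049 + 0.0121 = 0.1738
B = 1 / 0.1738 = 5.75374
Bₛ = (B − 1)/(n − 1) = (5.75374 − 1)/(7 − 1) = 4.75374/6 = 0.79229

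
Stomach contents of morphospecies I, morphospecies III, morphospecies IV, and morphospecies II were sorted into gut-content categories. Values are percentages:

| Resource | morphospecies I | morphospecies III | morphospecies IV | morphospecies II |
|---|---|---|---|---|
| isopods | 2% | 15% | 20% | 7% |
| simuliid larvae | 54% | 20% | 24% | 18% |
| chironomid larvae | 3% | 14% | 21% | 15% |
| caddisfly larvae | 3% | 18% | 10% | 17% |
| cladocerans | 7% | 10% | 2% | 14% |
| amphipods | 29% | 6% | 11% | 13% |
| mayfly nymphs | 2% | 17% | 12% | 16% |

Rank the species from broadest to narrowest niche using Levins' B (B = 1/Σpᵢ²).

Convert percentages to proportions (divide by 100).
Σp_Iᵢ² = 0.02² + 0.54² + 0.03² + 0.03² + 0.07² + 0.29² + 0.02² = 0.0004 + 0.2916 + 0.0009 + 0.0009 + 0.0049 + 0.0841 + 0.0004 = 0.3832
B_I = 1 / 0.3832 = 2.6096
Σp_IIIᵢ² = 0.15² + 0.20² + 0.14² + 0.18² + 0.10² + 0.06² + 0.17² = 0.0225 + 0.0400 + 0.0196 + 0.0324 + 0.0100 + 0.0036 + 0.0289 = 0.1570
B_III = 1 / 0.1570 = 6.3694
Σp_IVᵢ² = 0.20² + 0.24² + 0.21² + 0.10² + 0.02² + 0.11² + 0.12² = 0.0400 + 0.0576 + 0.0441 + 0.0100 + 0.0004 + 0.0121 + 0.0144 = 0.1786
B_IV = 1 / 0.1786 = 5.5991
Σp_IIᵢ² = 0.07² + 0.18² + 0.15² + 0.17² + 0.14² + 0.13² + 0.16² = 0.0049 + 0.0324 + 0.0225 + 0.0289 + 0.0196 + 0.0169 + 0.0256 = 0.1508
B_II = 1 / 0.1508 = 6.6313
Ranking by B (broadest → narrowest): morphospecies II (6.63) > morphospecies III (6.37) > morphospecies IV (5.60) > morphospecies I (2.61)

morphospecies II > morphospecies III > morphospecies IV > morphospecies I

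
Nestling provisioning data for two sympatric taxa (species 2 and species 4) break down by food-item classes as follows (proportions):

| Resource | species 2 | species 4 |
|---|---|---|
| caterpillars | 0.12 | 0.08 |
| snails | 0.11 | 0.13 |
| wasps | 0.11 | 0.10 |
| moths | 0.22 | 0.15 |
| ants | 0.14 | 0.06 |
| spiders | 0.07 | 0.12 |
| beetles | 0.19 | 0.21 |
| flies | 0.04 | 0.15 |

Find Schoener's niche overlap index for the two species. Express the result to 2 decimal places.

0.80

Σ|p₁ᵢ − p₂ᵢ| = 0.04 + 0.02 + 0.01 + 0.07 + 0.08 + 0.05 + 0.02 + 0.11 = 0.40
D = 1 − ½ × 0.40 = 1 − 0.200 = 0.8000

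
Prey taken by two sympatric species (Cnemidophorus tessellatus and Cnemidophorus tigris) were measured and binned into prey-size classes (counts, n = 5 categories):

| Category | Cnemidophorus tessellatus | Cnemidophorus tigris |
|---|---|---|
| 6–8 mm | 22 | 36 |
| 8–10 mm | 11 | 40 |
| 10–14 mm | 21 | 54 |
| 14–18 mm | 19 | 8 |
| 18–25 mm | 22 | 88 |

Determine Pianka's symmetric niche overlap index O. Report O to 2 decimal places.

0.88

Proportions for Cnemidophorus tessellatus (n=95): 22/95=0.2316, 11/95=0.1158, 21/95=0.2211, 19/95=0.2000, 22/95=0.2316
Proportions for Cnemidophorus tigris (n=226): 36/226=0.1593, 40/226=0.1770, 54/226=0.2389, 8/226=0.0354, 88/226=0.3894
Σ p₁ᵢp₂ᵢ = 0.036894 + 0.020497 + 0.052821 + 0.007080 + 0.090185 = 0.207477
Σp_1ᵢ² = 0.2316² + 0.1158² + 0.2211² + 0.2000² + 0.2316² = 0.053639 + 0.013410 + 0.048885 + 0.040000 + 0.053639 = 0.209573
Σp_2ᵢ² = 0.1593² + 0.1770² + 0.2389² + 0.0354² + 0.3894² = 0.025376 + 0.031329 + 0.057073 + 0.001253 + 0.151632 = 0.266663
O = 0.207477 / √(0.209573 × 0.266663) = 0.207477 / 0.2364009 = 0.8776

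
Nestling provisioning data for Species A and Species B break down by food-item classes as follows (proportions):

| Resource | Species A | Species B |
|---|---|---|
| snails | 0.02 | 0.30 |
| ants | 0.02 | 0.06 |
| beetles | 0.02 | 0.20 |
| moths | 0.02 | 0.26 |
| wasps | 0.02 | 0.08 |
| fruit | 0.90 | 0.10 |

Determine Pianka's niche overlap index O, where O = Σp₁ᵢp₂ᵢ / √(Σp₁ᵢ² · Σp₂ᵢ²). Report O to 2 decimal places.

0.26

Σ p₁ᵢp₂ᵢ = 0.0060 + 0.0012 + 0.0040 + 0.0052 + 0.0016 + 0.0900 = 0.1080
Σp_1ᵢ² = 0.02² + 0.02² + 0.02² + 0.02² + 0.02² + 0.90² = 0.0004 + 0.0004 + 0.0004 + 0.0004 + 0.0004 + 0.8100 = 0.8120
Σp_2ᵢ² = 0.30² + 0.06² + 0.20² + 0.26² + 0.08² + 0.10² = 0.0900 + 0.0036 + 0.0400 + 0.0676 + 0.0064 + 0.0100 = 0.2176
O = 0.1080 / √(0.8120 × 0.2176) = 0.1080 / 0.42035 = 0.2569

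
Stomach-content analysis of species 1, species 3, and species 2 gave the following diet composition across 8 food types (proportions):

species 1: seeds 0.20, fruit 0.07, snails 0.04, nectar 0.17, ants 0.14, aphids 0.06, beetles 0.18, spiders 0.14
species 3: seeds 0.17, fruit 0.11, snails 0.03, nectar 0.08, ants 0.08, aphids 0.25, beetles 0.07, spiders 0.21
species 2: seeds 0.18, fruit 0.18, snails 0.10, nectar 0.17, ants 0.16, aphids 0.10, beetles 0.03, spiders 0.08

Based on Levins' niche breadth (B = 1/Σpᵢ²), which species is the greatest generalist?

species 2

Σp_1ᵢ² = 0.20² + 0.07² + 0.04² + 0.17² + 0.14² + 0.06² + 0.18² + 0.14² = 0.0400 + 0.0049 + 0.0016 + 0.0289 + 0.0196 + 0.0036 + 0.0324 + 0.0196 = 0.1506
B_1 = 1 / 0.1506 = 6.6401
Σp_3ᵢ² = 0.17² + 0.11² + 0.03² + 0.08² + 0.08² + 0.25² + 0.07² + 0.21² = 0.0289 + 0.0121 + 0.0009 + 0.0064 + 0.0064 + 0.0625 + 0.0049 + 0.0441 = 0.1662
B_3 = 1 / 0.1662 = 6.0168
Σp_2ᵢ² = 0.18² + 0.18² + 0.10² + 0.17² + 0.16² + 0.10² + 0.03² + 0.08² = 0.0324 + 0.0324 + 0.0100 + 0.0289 + 0.0256 + 0.0100 + 0.0009 + 0.0064 = 0.1466
B_2 = 1 / 0.1466 = 6.8213
Highest B → broadest niche (most generalist): species 2 (B = 6.82).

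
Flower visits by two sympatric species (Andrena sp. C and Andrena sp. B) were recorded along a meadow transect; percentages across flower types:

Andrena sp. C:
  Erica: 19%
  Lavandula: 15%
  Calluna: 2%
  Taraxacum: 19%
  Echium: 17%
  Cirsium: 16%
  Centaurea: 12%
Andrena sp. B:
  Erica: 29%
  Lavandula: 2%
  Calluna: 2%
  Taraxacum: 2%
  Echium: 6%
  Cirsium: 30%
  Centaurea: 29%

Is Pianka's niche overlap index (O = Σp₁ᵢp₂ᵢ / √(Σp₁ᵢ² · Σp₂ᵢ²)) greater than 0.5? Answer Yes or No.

Yes

Convert percentages to proportions (divide by 100).
Σ p₁ᵢp₂ᵢ = 0.0551 + 0.0030 + 0.0004 + 0.0038 + 0.0102 + 0.0480 + 0.0348 = 0.1553
Σp_1ᵢ² = 0.19² + 0.15² + 0.02² + 0.19² + 0.17² + 0.16² + 0.12² = 0.0361 + 0.0225 + 0.0004 + 0.0361 + 0.0289 + 0.0256 + 0.0144 = 0.1640
Σp_2ᵢ² = 0.29² + 0.02² + 0.02² + 0.02² + 0.06² + 0.30² + 0.29² = 0.0841 + 0.0004 + 0.0004 + 0.0004 + 0.0036 + 0.0900 + 0.0841 = 0.2630
O = 0.1553 / √(0.1640 × 0.2630) = 0.1553 / 0.20768 = 0.7478
O = 0.7478 > 0.5 → Yes.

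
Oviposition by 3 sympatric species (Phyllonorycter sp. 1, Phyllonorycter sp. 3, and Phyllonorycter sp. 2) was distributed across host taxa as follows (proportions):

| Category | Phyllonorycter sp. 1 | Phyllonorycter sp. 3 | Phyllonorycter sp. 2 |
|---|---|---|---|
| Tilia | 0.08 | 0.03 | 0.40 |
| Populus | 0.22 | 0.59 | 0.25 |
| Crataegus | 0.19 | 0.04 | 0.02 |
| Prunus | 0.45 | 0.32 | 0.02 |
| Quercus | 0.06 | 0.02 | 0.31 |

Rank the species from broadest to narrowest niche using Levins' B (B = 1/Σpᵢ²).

Σp_1ᵢ² = 0.08² + 0.22² + 0.19² + 0.45² + 0.06² = 0.0064 + 0.0484 + 0.0361 + 0.2025 + 0.0036 = 0.2970
B_1 = 1 / 0.2970 = 3.3670
Σp_3ᵢ² = 0.03² + 0.59² + 0.04² + 0.32² + 0.02² = 0.0009 + 0.3481 + 0.0016 + 0.1024 + 0.0004 = 0.4534
B_3 = 1 / 0.4534 = 2.2056
Σp_2ᵢ² = 0.40² + 0.25² + 0.02² + 0.02² + 0.31² = 0.1600 + 0.0625 + 0.0004 + 0.0004 + 0.0961 = 0.3194
B_2 = 1 / 0.3194 = 3.1309
Ranking by B (broadest → narrowest): Phyllonorycter sp. 1 (3.37) > Phyllonorycter sp. 2 (3.13) > Phyllonorycter sp. 3 (2.21)

Phyllonorycter sp. 1 > Phyllonorycter sp. 2 > Phyllonorycter sp. 3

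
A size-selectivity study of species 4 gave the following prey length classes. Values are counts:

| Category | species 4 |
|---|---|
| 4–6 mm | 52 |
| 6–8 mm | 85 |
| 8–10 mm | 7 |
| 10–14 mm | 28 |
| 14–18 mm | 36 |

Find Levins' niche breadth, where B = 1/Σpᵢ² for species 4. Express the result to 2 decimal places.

3.59

Proportions for species 4 (n=208): 52/208=0.2500, 85/208=0.4087, 7/208=0.0337, 28/208=0.1346, 36/208=0.1731
Σpᵢ² = 0.2500² + 0.4087² + 0.0337² + 0.1346² + 0.1731² = 0.062500 + 0.167036 + 0.001136 + 0.018117 + 0.029964 = 0.278753
B = 1 / 0.278753 = 3.5874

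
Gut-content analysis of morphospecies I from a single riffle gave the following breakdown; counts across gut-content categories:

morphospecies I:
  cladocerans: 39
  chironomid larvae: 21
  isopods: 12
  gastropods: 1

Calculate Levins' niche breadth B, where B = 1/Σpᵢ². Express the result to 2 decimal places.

Proportions for morphospecies I (n=73): 39/73=0.5342, 21/73=0.2877, 12/73=0.1644, 1/73=0.0137
Σpᵢ² = 0.5342² + 0.2877² + 0.1644² + 0.0137² = 0.285370 + 0.082771 + 0.027027 + 0.000188 = 0.395356
B = 1 / 0.395356 = 2.5294

2.53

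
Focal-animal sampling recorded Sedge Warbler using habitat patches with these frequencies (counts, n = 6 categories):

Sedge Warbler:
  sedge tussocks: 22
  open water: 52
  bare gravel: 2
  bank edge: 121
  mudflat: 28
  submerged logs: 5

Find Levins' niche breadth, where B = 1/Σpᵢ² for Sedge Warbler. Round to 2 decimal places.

2.84

Proportions for Sedge Warbler (n=230): 22/230=0.0957, 52/230=0.2261, 2/230=0.0087, 121/230=0.5261, 28/230=0.1217, 5/230=0.0217
Σpᵢ² = 0.0957² + 0.2261² + 0.0087² + 0.5261² + 0.1217² + 0.0217² = 0.009158 + 0.051121 + 0.000076 + 0.276781 + 0.014811 + 0.000471 = 0.352418
B = 1 / 0.352418 = 2.8375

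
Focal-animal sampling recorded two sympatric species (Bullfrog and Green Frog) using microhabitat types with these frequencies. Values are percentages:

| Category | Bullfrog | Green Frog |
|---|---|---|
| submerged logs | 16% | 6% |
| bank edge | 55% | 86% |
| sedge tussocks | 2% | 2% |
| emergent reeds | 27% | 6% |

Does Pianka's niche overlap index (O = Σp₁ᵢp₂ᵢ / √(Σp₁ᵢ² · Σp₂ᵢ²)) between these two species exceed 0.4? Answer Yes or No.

Yes

Convert percentages to proportions (divide by 100).
Σ p₁ᵢp₂ᵢ = 0.0096 + 0.4730 + 0.0004 + 0.0162 = 0.4992
Σp_1ᵢ² = 0.16² + 0.55² + 0.02² + 0.27² = 0.0256 + 0.3025 + 0.0004 + 0.0729 = 0.4014
Σp_2ᵢ² = 0.06² + 0.86² + 0.02² + 0.06² = 0.0036 + 0.7396 + 0.0004 + 0.0036 = 0.7472
O = 0.4992 / √(0.4014 × 0.7472) = 0.4992 / 0.54766 = 0.9115
O = 0.9115 > 0.4 → Yes.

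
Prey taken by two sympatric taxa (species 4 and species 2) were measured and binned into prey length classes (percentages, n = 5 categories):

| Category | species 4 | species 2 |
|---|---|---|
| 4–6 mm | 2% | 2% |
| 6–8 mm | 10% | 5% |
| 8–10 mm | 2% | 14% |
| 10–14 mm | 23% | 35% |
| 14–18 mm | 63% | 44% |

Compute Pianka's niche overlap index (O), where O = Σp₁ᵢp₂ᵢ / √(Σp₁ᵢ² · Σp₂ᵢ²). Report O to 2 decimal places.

0.93

Convert percentages to proportions (divide by 100).
Σ p₁ᵢp₂ᵢ = 0.0004 + 0.0050 + 0.0028 + 0.0805 + 0.2772 = 0.3659
Σp_1ᵢ² = 0.02² + 0.10² + 0.02² + 0.23² + 0.63² = 0.0004 + 0.0100 + 0.0004 + 0.0529 + 0.3969 = 0.4606
Σp_2ᵢ² = 0.02² + 0.05² + 0.14² + 0.35² + 0.44² = 0.0004 + 0.0025 + 0.0196 + 0.1225 + 0.1936 = 0.3386
O = 0.3659 / √(0.4606 × 0.3386) = 0.3659 / 0.39492 = 0.9265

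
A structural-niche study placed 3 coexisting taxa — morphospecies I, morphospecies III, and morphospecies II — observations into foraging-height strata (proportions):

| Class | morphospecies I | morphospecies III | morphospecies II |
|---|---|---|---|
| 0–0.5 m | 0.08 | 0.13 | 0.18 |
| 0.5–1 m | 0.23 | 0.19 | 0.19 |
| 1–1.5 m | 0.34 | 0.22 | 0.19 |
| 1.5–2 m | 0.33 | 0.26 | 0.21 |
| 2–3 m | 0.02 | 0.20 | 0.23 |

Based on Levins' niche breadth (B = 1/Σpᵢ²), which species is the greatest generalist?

Σp_Iᵢ² = 0.08² + 0.23² + 0.34² + 0.33² + 0.02² = 0.0064 + 0.0529 + 0.1156 + 0.1089 + 0.0004 = 0.2842
B_I = 1 / 0.2842 = 3.5186
Σp_IIIᵢ² = 0.13² + 0.19² + 0.22² + 0.26² + 0.20² = 0.0169 + 0.0361 + 0.0484 + 0.0676 + 0.0400 = 0.2090
B_III = 1 / 0.2090 = 4.7847
Σp_IIᵢ² = 0.18² + 0.19² + 0.19² + 0.21² + 0.23² = 0.0324 + 0.0361 + 0.0361 + 0.0441 + 0.0529 = 0.2016
B_II = 1 / 0.2016 = 4.9603
Highest B → broadest niche (most generalist): morphospecies II (B = 4.96).

morphospecies II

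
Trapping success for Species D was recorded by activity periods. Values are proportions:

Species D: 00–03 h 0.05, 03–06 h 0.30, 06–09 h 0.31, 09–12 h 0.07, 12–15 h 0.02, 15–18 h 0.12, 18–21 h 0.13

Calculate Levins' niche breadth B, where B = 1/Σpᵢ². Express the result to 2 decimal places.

4.44

Σpᵢ² = 0.05² + 0.30² + 0.31² + 0.07² + 0.02² + 0.12² + 0.13² = 0.0025 + 0.0900 + 0.0961 + 0.0049 + 0.0004 + 0.0144 + 0.0169 = 0.2252
B = 1 / 0.2252 = 4.4405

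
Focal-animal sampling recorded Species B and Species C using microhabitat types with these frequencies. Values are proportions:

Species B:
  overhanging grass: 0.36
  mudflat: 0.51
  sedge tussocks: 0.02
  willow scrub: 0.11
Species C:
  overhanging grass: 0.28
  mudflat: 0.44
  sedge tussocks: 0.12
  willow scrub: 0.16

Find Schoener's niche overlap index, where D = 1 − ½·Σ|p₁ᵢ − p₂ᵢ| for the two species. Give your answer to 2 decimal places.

0.85

Σ|p₁ᵢ − p₂ᵢ| = 0.08 + 0.07 + 0.10 + 0.05 = 0.30
D = 1 − ½ × 0.30 = 1 − 0.150 = 0.8500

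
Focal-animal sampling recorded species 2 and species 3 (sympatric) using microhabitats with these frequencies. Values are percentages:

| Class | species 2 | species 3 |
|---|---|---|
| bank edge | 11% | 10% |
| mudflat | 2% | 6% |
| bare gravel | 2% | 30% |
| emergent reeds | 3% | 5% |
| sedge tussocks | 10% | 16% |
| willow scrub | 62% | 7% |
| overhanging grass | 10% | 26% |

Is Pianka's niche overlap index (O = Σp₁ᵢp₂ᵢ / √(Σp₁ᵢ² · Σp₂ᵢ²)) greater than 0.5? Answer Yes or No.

No

Convert percentages to proportions (divide by 100).
Σ p₁ᵢp₂ᵢ = 0.0110 + 0.0012 + 0.0060 + 0.0015 + 0.0160 + 0.0434 + 0.0260 = 0.1051
Σp_1ᵢ² = 0.11² + 0.02² + 0.02² + 0.03² + 0.10² + 0.62² + 0.10² = 0.0121 + 0.0004 + 0.0004 + 0.0009 + 0.0100 + 0.3844 + 0.0100 = 0.4182
Σp_2ᵢ² = 0.10² + 0.06² + 0.30² + 0.05² + 0.16² + 0.07² + 0.26² = 0.0100 + 0.0036 + 0.0900 + 0.0025 + 0.0256 + 0.0049 + 0.0676 = 0.2042
O = 0.1051 / √(0.4182 × 0.2042) = 0.1051 / 0.29223 = 0.3596
O = 0.3596 < 0.5 → No.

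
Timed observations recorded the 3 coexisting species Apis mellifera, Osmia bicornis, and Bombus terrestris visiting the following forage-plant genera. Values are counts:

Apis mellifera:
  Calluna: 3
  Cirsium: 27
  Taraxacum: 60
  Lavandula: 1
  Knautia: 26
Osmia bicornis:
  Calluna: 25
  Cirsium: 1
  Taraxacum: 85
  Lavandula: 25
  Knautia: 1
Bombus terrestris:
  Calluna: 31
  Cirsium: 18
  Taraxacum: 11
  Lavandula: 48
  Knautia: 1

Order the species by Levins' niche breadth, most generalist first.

Proportions for Apis mellifera (n=117): 3/117=0.0256, 27/117=0.2308, 60/117=0.5128, 1/117=0.0085, 26/117=0.2222
Proportions for Osmia bicornis (n=137): 25/137=0.1825, 1/137=0.0073, 85/137=0.6204, 25/137=0.1825, 1/137=0.0073
Proportions for Bombus terrestris (n=109): 31/109=0.2844, 18/109=0.1651, 11/109=0.1009, 48/109=0.4404, 1/109=0.0092
Σp_mellᵢ² = 0.0256² + 0.2308² + 0.5128² + 0.0085² + 0.2222² = 0.000655 + 0.053269 + 0.262964 + 0.000072 + 0.049373 = 0.366333
B_mell = 1 / 0.366333 = 2.7298
Σp_bicoᵢ² = 0.1825² + 0.0073² + 0.6204² + 0.1825² + 0.0073² = 0.033306 + 0.000053 + 0.384896 + 0.033306 + 0.000053 = 0.451614
B_bico = 1 / 0.451614 = 2.2143
Σp_terrᵢ² = 0.2844² + 0.1651² + 0.1009² + 0.4404² + 0.0092² = 0.080883 + 0.027258 + 0.010181 + 0.193952 + 0.000085 = 0.312359
B_terr = 1 / 0.312359 = 3.2014
Ranking by B (broadest → narrowest): Bombus terrestris (3.20) > Apis mellifera (2.73) > Osmia bicornis (2.21)

Bombus terrestris > Apis mellifera > Osmia bicornis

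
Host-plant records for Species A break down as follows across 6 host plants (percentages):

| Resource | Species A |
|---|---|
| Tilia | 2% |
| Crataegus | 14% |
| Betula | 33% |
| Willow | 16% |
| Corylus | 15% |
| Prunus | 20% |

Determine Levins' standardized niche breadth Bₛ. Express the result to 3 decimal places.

0.722

Convert percentages to proportions (divide by 100).
Σpᵢ² = 0.02² + 0.14² + 0.33² + 0.16² + 0.15² + 0.20² = 0.0004 + 0.0196 + 0.1089 + 0.0256 + 0.0225 + 0.0400 = 0.2170
B = 1 / 0.2170 = 4.60829
Bₛ = (B − 1)/(n − 1) = (4.60829 − 1)/(6 − 1) = 3.60829/5 = 0.72166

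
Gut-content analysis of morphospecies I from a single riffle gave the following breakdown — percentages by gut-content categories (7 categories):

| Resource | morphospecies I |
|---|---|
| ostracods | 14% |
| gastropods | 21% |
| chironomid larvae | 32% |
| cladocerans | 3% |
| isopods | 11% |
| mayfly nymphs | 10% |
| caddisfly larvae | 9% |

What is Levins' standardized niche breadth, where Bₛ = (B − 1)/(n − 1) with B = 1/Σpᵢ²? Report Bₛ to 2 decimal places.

Convert percentages to proportions (divide by 100).
Σpᵢ² = 0.14² + 0.21² + 0.32² + 0.03² + 0.11² + 0.10² + 0.09² = 0.0196 + 0.0441 + 0.1024 + 0.0009 + 0.0121 + 0.0100 + 0.0081 = 0.1972
B = 1 / 0.1972 = 5.0710
Bₛ = (B − 1)/(n − 1) = (5.0710 − 1)/(7 − 1) = 4.0710/6 = 0.6785

0.68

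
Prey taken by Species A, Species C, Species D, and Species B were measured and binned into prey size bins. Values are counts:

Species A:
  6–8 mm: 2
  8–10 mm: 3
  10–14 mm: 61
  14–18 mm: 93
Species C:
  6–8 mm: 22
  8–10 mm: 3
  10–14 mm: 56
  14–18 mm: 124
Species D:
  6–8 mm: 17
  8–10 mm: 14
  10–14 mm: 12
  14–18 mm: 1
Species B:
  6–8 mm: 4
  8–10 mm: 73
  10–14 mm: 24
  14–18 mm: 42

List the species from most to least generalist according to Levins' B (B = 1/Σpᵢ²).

Species D > Species B > Species C > Species A

Proportions for Species A (n=159): 2/159=0.0126, 3/159=0.0189, 61/159=0.3836, 93/159=0.5849
Proportions for Species C (n=205): 22/205=0.1073, 3/205=0.0146, 56/205=0.2732, 124/205=0.6049
Proportions for Species D (n=44): 17/44=0.3864, 14/44=0.3182, 12/44=0.2727, 1/44=0.0227
Proportions for Species B (n=143): 4/143=0.0280, 73/143=0.5105, 24/143=0.1678, 42/143=0.2937
Σp_Aᵢ² = 0.0126² + 0.0189² + 0.3836² + 0.5849² = 0.000159 + 0.000357 + 0.147149 + 0.342108 = 0.489773
B_A = 1 / 0.489773 = 2.0418
Σp_Cᵢ² = 0.1073² + 0.0146² + 0.2732² + 0.6049² = 0.011513 + 0.000213 + 0.074638 + 0.365904 = 0.452268
B_C = 1 / 0.452268 = 2.2111
Σp_Dᵢ² = 0.3864² + 0.3182² + 0.2727² + 0.0227² = 0.149305 + 0.101251 + 0.074365 + 0.000515 = 0.325436
B_D = 1 / 0.325436 = 3.0728
Σp_Bᵢ² = 0.0280² + 0.5105² + 0.1678² + 0.2937² = 0.000784 + 0.260610 + 0.028157 + 0.086260 = 0.375811
B_B = 1 / 0.375811 = 2.6609
Ranking by B (broadest → narrowest): Species D (3.07) > Species B (2.66) > Species C (2.21) > Species A (2.04)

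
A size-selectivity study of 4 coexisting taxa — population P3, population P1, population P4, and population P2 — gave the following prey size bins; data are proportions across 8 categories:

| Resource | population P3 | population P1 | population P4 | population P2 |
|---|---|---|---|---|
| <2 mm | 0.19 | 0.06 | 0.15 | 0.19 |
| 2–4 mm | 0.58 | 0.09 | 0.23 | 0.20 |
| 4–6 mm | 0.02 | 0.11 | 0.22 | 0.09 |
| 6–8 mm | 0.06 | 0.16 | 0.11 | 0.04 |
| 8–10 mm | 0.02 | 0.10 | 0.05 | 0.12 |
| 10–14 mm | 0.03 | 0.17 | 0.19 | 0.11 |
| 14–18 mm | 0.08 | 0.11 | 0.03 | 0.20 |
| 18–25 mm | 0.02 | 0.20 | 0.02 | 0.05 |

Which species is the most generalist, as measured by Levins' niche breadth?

population P1

Σp_P3ᵢ² = 0.19² + 0.58² + 0.02² + 0.06² + 0.02² + 0.03² + 0.08² + 0.02² = 0.0361 + 0.3364 + 0.0004 + 0.0036 + 0.0004 + 0.0009 + 0.0064 + 0.0004 = 0.3846
B_P3 = 1 / 0.3846 = 2.6001
Σp_P1ᵢ² = 0.06² + 0.09² + 0.11² + 0.16² + 0.10² + 0.17² + 0.11² + 0.20² = 0.0036 + 0.0081 + 0.0121 + 0.0256 + 0.0100 + 0.0289 + 0.0121 + 0.0400 = 0.1404
B_P1 = 1 / 0.1404 = 7.1225
Σp_P4ᵢ² = 0.15² + 0.23² + 0.22² + 0.11² + 0.05² + 0.19² + 0.03² + 0.02² = 0.0225 + 0.0529 + 0.0484 + 0.0121 + 0.0025 + 0.0361 + 0.0009 + 0.0004 = 0.1758
B_P4 = 1 / 0.1758 = 5.6883
Σp_P2ᵢ² = 0.19² + 0.20² + 0.09² + 0.04² + 0.12² + 0.11² + 0.20² + 0.05² = 0.0361 + 0.0400 + 0.0081 + 0.0016 + 0.0144 + 0.0121 + 0.0400 + 0.0025 = 0.1548
B_P2 = 1 / 0.1548 = 6.4599
Highest B → broadest niche (most generalist): population P1 (B = 7.12).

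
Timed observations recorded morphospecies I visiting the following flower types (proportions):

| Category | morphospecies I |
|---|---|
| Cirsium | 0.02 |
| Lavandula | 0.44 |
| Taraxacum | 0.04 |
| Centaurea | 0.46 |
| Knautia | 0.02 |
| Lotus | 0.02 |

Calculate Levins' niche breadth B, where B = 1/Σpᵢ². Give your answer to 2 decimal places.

Σpᵢ² = 0.02² + 0.44² + 0.04² + 0.46² + 0.02² + 0.02² = 0.0004 + 0.1936 + 0.0016 + 0.2116 + 0.0004 + 0.0004 = 0.4080
B = 1 / 0.4080 = 2.4510

2.45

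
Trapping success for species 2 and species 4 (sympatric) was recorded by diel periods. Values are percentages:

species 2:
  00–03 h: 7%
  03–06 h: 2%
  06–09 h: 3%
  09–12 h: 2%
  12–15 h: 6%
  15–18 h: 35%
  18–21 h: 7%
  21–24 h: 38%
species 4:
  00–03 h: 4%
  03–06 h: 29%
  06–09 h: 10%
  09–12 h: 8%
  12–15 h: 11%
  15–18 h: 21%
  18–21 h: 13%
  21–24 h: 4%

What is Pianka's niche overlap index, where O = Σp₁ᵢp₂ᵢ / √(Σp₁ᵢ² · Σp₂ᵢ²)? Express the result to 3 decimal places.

0.527

Convert percentages to proportions (divide by 100).
Σ p₁ᵢp₂ᵢ = 0.0028 + 0.0058 + 0.0030 + 0.0016 + 0.0066 + 0.0735 + 0.0091 + 0.0152 = 0.1176
Σp_1ᵢ² = 0.07² + 0.02² + 0.03² + 0.02² + 0.06² + 0.35² + 0.07² + 0.38² = 0.0049 + 0.0004 + 0.0009 + 0.0004 + 0.0036 + 0.1225 + 0.0049 + 0.1444 = 0.2820
Σp_2ᵢ² = 0.04² + 0.29² + 0.10² + 0.08² + 0.11² + 0.21² + 0.13² + 0.04² = 0.0016 + 0.0841 + 0.0100 + 0.0064 + 0.0121 + 0.0441 + 0.0169 + 0.0016 = 0.1768
O = 0.1176 / √(0.2820 × 0.1768) = 0.1176 / 0.223288 = 0.52667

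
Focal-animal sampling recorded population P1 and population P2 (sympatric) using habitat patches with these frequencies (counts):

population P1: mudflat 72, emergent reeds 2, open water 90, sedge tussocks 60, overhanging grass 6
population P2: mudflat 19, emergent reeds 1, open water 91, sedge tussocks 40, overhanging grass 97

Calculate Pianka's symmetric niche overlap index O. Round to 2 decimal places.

Proportions for population P1 (n=230): 72/230=0.3130, 2/230=0.0087, 90/230=0.3913, 60/230=0.2609, 6/230=0.0261
Proportions for population P2 (n=248): 19/248=0.0766, 1/248=0.0040, 91/248=0.3669, 40/248=0.1613, 97/248=0.3911
Σ p₁ᵢp₂ᵢ = 0.023976 + 0.000035 + 0.143568 + 0.042083 + 0.010208 = 0.219870
Σp_1ᵢ² = 0.3130² + 0.0087² + 0.3913² + 0.2609² + 0.0261² = 0.097969 + 0.000076 + 0.153116 + 0.068069 + 0.000681 = 0.319911
Σp_2ᵢ² = 0.0766² + 0.0040² + 0.3669² + 0.1613² + 0.3911² = 0.005868 + 0.000016 + 0.134616 + 0.026018 + 0.152959 = 0.319477
O = 0.219870 / √(0.319911 × 0.319477) = 0.219870 / 0.3196939 = 0.6878

0.69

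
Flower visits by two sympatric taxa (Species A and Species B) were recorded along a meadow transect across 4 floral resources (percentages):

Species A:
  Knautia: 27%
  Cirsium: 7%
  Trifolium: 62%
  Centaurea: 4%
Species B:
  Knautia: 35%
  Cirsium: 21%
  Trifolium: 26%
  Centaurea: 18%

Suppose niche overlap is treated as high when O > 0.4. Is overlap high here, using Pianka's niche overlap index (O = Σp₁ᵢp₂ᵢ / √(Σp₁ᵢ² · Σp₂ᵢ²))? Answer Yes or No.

Yes

Convert percentages to proportions (divide by 100).
Σ p₁ᵢp₂ᵢ = 0.0945 + 0.0147 + 0.1612 + 0.0072 = 0.2776
Σp_1ᵢ² = 0.27² + 0.07² + 0.62² + 0.04² = 0.0729 + 0.0049 + 0.3844 + 0.0016 = 0.4638
Σp_2ᵢ² = 0.35² + 0.21² + 0.26² + 0.18² = 0.1225 + 0.0441 + 0.0676 + 0.0324 = 0.2666
O = 0.2776 / √(0.4638 × 0.2666) = 0.2776 / 0.35164 = 0.7894
O = 0.7894 > 0.4 → Yes.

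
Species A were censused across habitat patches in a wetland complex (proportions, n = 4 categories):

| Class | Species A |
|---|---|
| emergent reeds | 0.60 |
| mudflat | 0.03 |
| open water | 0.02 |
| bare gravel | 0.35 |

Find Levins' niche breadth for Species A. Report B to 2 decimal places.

2.07

Σpᵢ² = 0.60² + 0.03² + 0.02² + 0.35² = 0.3600 + 0.0009 + 0.0004 + 0.1225 = 0.4838
B = 1 / 0.4838 = 2.0670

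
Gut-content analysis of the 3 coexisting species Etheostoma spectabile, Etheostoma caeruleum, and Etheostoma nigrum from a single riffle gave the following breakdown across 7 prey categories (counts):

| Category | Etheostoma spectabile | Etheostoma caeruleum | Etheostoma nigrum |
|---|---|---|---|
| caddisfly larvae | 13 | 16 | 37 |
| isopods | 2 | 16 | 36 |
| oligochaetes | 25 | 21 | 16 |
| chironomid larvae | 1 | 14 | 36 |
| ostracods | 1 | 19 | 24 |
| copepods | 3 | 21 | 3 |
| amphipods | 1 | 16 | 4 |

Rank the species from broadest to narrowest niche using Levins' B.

Etheostoma caeruleum > Etheostoma nigrum > Etheostoma spectabile

Proportions for Etheostoma spectabile (n=46): 13/46=0.2826, 2/46=0.0435, 25/46=0.5435, 1/46=0.0217, 1/46=0.0217, 3/46=0.0652, 1/46=0.0217
Proportions for Etheostoma caeruleum (n=123): 16/123=0.1301, 16/123=0.1301, 21/123=0.1707, 14/123=0.1138, 19/123=0.1545, 21/123=0.1707, 16/123=0.1301
Proportions for Etheostoma nigrum (n=156): 37/156=0.2372, 36/156=0.2308, 16/156=0.1026, 36/156=0.2308, 24/156=0.1538, 3/156=0.0192, 4/156=0.0256
Σp_specᵢ² = 0.2826² + 0.0435² + 0.5435² + 0.0217² + 0.0217² + 0.0652² + 0.0217² = 0.079863 + 0.001892 + 0.295392 + 0.000471 + 0.000471 + 0.004251 + 0.000471 = 0.382811
B_spec = 1 / 0.382811 = 2.6123
Σp_caerᵢ² = 0.1301² + 0.1301² + 0.1707² + 0.1138² + 0.1545² + 0.1707² + 0.1301² = 0.016926 + 0.016926 + 0.029138 + 0.012950 + 0.023870 + 0.029138 + 0.016926 = 0.145874
B_caer = 1 / 0.145874 = 6.8552
Σp_nigrᵢ² = 0.2372² + 0.2308² + 0.1026² + 0.2308² + 0.1538² + 0.0192² + 0.0256² = 0.056264 + 0.053269 + 0.010527 + 0.053269 + 0.023654 + 0.000369 + 0.000655 = 0.198007
B_nigr = 1 / 0.198007 = 5.0503
Ranking by B (broadest → narrowest): Etheostoma caeruleum (6.86) > Etheostoma nigrum (5.05) > Etheostoma spectabile (2.61)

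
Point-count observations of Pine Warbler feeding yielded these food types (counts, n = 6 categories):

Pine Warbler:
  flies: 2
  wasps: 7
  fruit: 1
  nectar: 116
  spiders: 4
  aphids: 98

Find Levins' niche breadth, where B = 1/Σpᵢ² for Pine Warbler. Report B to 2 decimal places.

Proportions for Pine Warbler (n=228): 2/228=0.0088, 7/228=0.0307, 1/228=0.0044, 116/228=0.5088, 4/228=0.0175, 98/228=0.4298
Σpᵢ² = 0.0088² + 0.0307² + 0.0044² + 0.5088² + 0.0175² + 0.4298² = 0.000077 + 0.000942 + 0.000019 + 0.258877 + 0.000306 + 0.184728 = 0.444949
B = 1 / 0.444949 = 2.2474

2.25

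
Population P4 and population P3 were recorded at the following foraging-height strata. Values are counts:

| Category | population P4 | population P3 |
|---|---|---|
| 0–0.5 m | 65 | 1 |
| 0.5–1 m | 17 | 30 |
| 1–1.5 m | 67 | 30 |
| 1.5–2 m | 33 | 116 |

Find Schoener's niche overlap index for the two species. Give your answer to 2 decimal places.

Proportions for population P4 (n=182): 65/182=0.3571, 17/182=0.0934, 67/182=0.3681, 33/182=0.1813
Proportions for population P3 (n=177): 1/177=0.0056, 30/177=0.1695, 30/177=0.1695, 116/177=0.6554
Σ|p₁ᵢ − p₂ᵢ| = 0.3515 + 0.0761 + 0.1986 + 0.4741 = 1.1003
D = 1 − ½ × 1.1003 = 1 − 0.55015 = 0.44985

0.45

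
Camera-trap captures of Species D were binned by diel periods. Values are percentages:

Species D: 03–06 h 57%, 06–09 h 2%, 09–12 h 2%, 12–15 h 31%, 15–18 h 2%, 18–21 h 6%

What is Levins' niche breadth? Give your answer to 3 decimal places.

2.349

Convert percentages to proportions (divide by 100).
Σpᵢ² = 0.57² + 0.02² + 0.02² + 0.31² + 0.02² + 0.06² = 0.3249 + 0.0004 + 0.0004 + 0.0961 + 0.0004 + 0.0036 = 0.4258
B = 1 / 0.4258 = 2.34852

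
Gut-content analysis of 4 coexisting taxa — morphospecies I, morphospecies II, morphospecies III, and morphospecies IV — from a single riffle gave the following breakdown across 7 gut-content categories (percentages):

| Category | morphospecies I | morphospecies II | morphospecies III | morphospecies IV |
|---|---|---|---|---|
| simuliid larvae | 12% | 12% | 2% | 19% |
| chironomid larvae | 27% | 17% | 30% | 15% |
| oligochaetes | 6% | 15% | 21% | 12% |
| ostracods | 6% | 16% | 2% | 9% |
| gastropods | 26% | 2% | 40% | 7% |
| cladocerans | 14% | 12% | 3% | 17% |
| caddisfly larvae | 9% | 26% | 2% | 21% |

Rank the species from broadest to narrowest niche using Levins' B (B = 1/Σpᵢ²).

morphospecies IV > morphospecies II > morphospecies I > morphospecies III

Convert percentages to proportions (divide by 100).
Σp_Iᵢ² = 0.12² + 0.27² + 0.06² + 0.06² + 0.26² + 0.14² + 0.09² = 0.0144 + 0.0729 + 0.0036 + 0.0036 + 0.0676 + 0.0196 + 0.0081 = 0.1898
B_I = 1 / 0.1898 = 5.2687
Σp_IIᵢ² = 0.12² + 0.17² + 0.15² + 0.16² + 0.02² + 0.12² + 0.26² = 0.0144 + 0.0289 + 0.0225 + 0.0256 + 0.0004 + 0.0144 + 0.0676 = 0.1738
B_II = 1 / 0.1738 = 5.7537
Σp_IIIᵢ² = 0.02² + 0.30² + 0.21² + 0.02² + 0.40² + 0.03² + 0.02² = 0.0004 + 0.0900 + 0.0441 + 0.0004 + 0.1600 + 0.0009 + 0.0004 = 0.2962
B_III = 1 / 0.2962 = 3.3761
Σp_IVᵢ² = 0.19² + 0.15² + 0.12² + 0.09² + 0.07² + 0.17² + 0.21² = 0.0361 + 0.0225 + 0.0144 + 0.0081 + 0.0049 + 0.0289 + 0.0441 = 0.1590
B_IV = 1 / 0.1590 = 6.2893
Ranking by B (broadest → narrowest): morphospecies IV (6.29) > morphospecies II (5.75) > morphospecies I (5.27) > morphospecies III (3.38)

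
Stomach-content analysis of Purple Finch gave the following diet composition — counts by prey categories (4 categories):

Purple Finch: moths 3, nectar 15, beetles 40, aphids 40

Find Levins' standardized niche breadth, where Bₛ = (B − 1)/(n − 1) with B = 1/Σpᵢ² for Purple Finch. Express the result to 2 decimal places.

Proportions for Purple Finch (n=98): 3/98=0.0306, 15/98=0.1531, 40/98=0.4082, 40/98=0.4082
Σpᵢ² = 0.0306² + 0.1531² + 0.4082² + 0.4082² = 0.000936 + 0.023440 + 0.166627 + 0.166627 = 0.357630
B = 1 / 0.357630 = 2.7962
Bₛ = (B − 1)/(n − 1) = (2.7962 − 1)/(4 − 1) = 1.7962/3 = 0.5987

0.60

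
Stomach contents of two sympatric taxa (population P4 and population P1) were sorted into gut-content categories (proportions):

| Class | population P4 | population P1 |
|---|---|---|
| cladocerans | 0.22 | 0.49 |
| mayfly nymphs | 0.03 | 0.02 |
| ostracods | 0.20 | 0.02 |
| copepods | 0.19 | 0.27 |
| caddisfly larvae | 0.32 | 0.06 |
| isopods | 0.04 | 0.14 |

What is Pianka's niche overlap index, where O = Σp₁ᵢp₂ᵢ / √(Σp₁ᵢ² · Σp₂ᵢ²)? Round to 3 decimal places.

0.678

Σ p₁ᵢp₂ᵢ = 0.1078 + 0.0006 + 0.0040 + 0.0513 + 0.0192 + 0.0056 = 0.1885
Σp_1ᵢ² = 0.22² + 0.03² + 0.20² + 0.19² + 0.32² + 0.04² = 0.0484 + 0.0009 + 0.0400 + 0.0361 + 0.1024 + 0.0016 = 0.2294
Σp_2ᵢ² = 0.49² + 0.02² + 0.02² + 0.27² + 0.06² + 0.14² = 0.2401 + 0.0004 + 0.0004 + 0.0729 + 0.0036 + 0.0196 = 0.3370
O = 0.1885 / √(0.2294 × 0.3370) = 0.1885 / 0.278043 = 0.67795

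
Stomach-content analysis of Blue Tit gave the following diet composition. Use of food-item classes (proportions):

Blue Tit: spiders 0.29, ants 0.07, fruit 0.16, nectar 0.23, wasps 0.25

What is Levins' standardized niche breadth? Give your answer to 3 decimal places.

Σpᵢ² = 0.29² + 0.07² + 0.16² + 0.23² + 0.25² = 0.0841 + 0.0049 + 0.0256 + 0.0529 + 0.0625 = 0.2300
B = 1 / 0.2300 = 4.34783
Bₛ = (B − 1)/(n − 1) = (4.34783 − 1)/(5 − 1) = 3.34783/4 = 0.83696

0.837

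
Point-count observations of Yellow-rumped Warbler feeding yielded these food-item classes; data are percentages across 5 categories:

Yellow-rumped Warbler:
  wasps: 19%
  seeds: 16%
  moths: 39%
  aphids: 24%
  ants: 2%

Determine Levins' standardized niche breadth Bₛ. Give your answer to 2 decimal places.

Convert percentages to proportions (divide by 100).
Σpᵢ² = 0.19² + 0.16² + 0.39² + 0.24² + 0.02² = 0.0361 + 0.0256 + 0.1521 + 0.0576 + 0.0004 = 0.2718
B = 1 / 0.2718 = 3.6792
Bₛ = (B − 1)/(n − 1) = (3.6792 − 1)/(5 − 1) = 2.6792/4 = 0.6698

0.67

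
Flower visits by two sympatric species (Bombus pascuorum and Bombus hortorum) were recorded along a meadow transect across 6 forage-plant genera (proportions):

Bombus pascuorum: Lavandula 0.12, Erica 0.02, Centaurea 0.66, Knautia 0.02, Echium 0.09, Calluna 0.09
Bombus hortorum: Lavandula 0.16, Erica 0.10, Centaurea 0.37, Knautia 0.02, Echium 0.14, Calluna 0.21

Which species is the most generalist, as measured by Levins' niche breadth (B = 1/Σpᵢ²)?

Bombus hortorum

Σp_pascᵢ² = 0.12² + 0.02² + 0.66² + 0.02² + 0.09² + 0.09² = 0.0144 + 0.0004 + 0.4356 + 0.0004 + 0.0081 + 0.0081 = 0.4670
B_pasc = 1 / 0.4670 = 2.1413
Σp_hortᵢ² = 0.16² + 0.10² + 0.37² + 0.02² + 0.14² + 0.21² = 0.0256 + 0.0100 + 0.1369 + 0.0004 + 0.0196 + 0.0441 = 0.2366
B_hort = 1 / 0.2366 = 4.2265
Highest B → broadest niche (most generalist): Bombus hortorum (B = 4.23).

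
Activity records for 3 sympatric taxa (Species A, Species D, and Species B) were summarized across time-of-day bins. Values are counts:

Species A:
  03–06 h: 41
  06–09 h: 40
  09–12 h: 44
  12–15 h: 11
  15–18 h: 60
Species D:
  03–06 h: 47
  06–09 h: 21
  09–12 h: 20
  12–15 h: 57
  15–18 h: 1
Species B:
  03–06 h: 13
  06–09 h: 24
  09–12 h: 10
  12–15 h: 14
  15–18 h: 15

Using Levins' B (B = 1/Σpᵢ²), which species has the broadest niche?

Proportions for Species A (n=196): 41/196=0.2092, 40/196=0.2041, 44/196=0.2245, 11/196=0.0561, 60/196=0.3061
Proportions for Species D (n=146): 47/146=0.3219, 21/146=0.1438, 20/146=0.1370, 57/146=0.3904, 1/146=0.0068
Proportions for Species B (n=76): 13/76=0.1711, 24/76=0.3158, 10/76=0.1316, 14/76=0.1842, 15/76=0.1974
Σp_Aᵢ² = 0.2092² + 0.2041² + 0.2245² + 0.0561² + 0.3061² = 0.043765 + 0.041657 + 0.050400 + 0.003147 + 0.093697 = 0.232666
B_A = 1 / 0.232666 = 4.2980
Σp_Dᵢ² = 0.3219² + 0.1438² + 0.1370² + 0.3904² + 0.0068² = 0.103620 + 0.020678 + 0.018769 + 0.152412 + 0.000046 = 0.295525
B_D = 1 / 0.295525 = 3.3838
Σp_Bᵢ² = 0.1711² + 0.3158² + 0.1316² + 0.1842² + 0.1974² = 0.029275 + 0.099730 + 0.017319 + 0.033930 + 0.038967 = 0.219221
B_B = 1 / 0.219221 = 4.5616
Highest B → broadest niche (most generalist): Species B (B = 4.56).

Species B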